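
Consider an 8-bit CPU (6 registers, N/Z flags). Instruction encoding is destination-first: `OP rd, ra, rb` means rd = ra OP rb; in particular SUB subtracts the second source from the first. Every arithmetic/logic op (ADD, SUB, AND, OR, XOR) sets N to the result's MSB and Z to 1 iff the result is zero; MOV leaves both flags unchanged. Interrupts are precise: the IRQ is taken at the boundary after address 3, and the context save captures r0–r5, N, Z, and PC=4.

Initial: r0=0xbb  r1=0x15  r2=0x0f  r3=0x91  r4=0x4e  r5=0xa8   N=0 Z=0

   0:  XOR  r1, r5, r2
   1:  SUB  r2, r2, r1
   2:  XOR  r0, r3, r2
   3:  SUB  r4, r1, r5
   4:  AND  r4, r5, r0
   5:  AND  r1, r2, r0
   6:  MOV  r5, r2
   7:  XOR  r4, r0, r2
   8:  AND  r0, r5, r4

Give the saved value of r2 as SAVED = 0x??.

after  0: r0=0xbb r1=0xa7 r2=0x0f r3=0x91 r4=0x4e r5=0xa8  N=1 Z=0
after  1: r0=0xbb r1=0xa7 r2=0x68 r3=0x91 r4=0x4e r5=0xa8  N=0 Z=0
after  2: r0=0xf9 r1=0xa7 r2=0x68 r3=0x91 r4=0x4e r5=0xa8  N=1 Z=0
after  3: r0=0xf9 r1=0xa7 r2=0x68 r3=0x91 r4=0xff r5=0xa8  N=1 Z=0
-- IRQ taken; context saved, return-PC = 4 --

SAVED = 0x68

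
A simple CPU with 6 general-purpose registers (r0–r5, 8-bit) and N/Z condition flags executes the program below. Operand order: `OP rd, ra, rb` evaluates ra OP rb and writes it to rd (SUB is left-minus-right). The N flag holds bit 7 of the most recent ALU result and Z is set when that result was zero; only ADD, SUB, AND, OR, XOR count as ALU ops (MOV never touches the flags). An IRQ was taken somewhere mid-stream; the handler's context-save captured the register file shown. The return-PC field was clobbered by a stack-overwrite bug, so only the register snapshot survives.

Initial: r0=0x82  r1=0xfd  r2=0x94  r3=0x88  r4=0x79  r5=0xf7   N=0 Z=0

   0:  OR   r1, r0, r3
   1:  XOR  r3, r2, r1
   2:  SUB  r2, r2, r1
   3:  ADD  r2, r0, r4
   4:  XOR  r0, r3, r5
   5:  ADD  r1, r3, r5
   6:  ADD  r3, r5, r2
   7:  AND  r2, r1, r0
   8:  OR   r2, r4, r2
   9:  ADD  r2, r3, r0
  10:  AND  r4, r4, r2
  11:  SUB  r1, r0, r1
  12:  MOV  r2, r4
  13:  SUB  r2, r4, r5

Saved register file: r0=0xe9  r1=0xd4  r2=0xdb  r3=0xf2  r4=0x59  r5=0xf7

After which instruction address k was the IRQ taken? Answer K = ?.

after  0: r0=0x82 r1=0x8a r2=0x94 r3=0x88 r4=0x79 r5=0xf7  N=1 Z=0
after  1: r0=0x82 r1=0x8a r2=0x94 r3=0x1e r4=0x79 r5=0xf7  N=0 Z=0
after  2: r0=0x82 r1=0x8a r2=0x0a r3=0x1e r4=0x79 r5=0xf7  N=0 Z=0
after  3: r0=0x82 r1=0x8a r2=0xfb r3=0x1e r4=0x79 r5=0xf7  N=1 Z=0
after  4: r0=0xe9 r1=0x8a r2=0xfb r3=0x1e r4=0x79 r5=0xf7  N=1 Z=0
after  5: r0=0xe9 r1=0x15 r2=0xfb r3=0x1e r4=0x79 r5=0xf7  N=0 Z=0
after  6: r0=0xe9 r1=0x15 r2=0xfb r3=0xf2 r4=0x79 r5=0xf7  N=1 Z=0
after  7: r0=0xe9 r1=0x15 r2=0x01 r3=0xf2 r4=0x79 r5=0xf7  N=0 Z=0
after  8: r0=0xe9 r1=0x15 r2=0x79 r3=0xf2 r4=0x79 r5=0xf7  N=0 Z=0
after  9: r0=0xe9 r1=0x15 r2=0xdb r3=0xf2 r4=0x79 r5=0xf7  N=1 Z=0
after 10: r0=0xe9 r1=0x15 r2=0xdb r3=0xf2 r4=0x59 r5=0xf7  N=0 Z=0
after 11: r0=0xe9 r1=0xd4 r2=0xdb r3=0xf2 r4=0x59 r5=0xf7  N=1 Z=0
-- IRQ taken; context saved, return-PC = 12 --

K = 11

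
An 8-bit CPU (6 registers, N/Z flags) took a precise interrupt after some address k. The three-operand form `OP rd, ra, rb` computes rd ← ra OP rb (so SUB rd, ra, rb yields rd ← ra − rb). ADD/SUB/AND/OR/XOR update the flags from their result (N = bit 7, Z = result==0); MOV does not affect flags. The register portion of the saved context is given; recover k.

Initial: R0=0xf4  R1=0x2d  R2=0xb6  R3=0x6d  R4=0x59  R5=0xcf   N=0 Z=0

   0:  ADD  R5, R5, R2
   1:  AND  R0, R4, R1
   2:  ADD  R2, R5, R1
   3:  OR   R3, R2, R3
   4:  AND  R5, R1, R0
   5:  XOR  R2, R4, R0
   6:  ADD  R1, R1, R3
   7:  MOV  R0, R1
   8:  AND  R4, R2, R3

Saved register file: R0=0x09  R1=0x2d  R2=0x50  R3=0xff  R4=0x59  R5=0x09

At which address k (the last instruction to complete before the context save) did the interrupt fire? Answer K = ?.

after  0: R0=0xf4 R1=0x2d R2=0xb6 R3=0x6d R4=0x59 R5=0x85  N=1 Z=0
after  1: R0=0x09 R1=0x2d R2=0xb6 R3=0x6d R4=0x59 R5=0x85  N=0 Z=0
after  2: R0=0x09 R1=0x2d R2=0xb2 R3=0x6d R4=0x59 R5=0x85  N=1 Z=0
after  3: R0=0x09 R1=0x2d R2=0xb2 R3=0xff R4=0x59 R5=0x85  N=1 Z=0
after  4: R0=0x09 R1=0x2d R2=0xb2 R3=0xff R4=0x59 R5=0x09  N=0 Z=0
after  5: R0=0x09 R1=0x2d R2=0x50 R3=0xff R4=0x59 R5=0x09  N=0 Z=0
-- IRQ taken; context saved, return-PC = 6 --

K = 5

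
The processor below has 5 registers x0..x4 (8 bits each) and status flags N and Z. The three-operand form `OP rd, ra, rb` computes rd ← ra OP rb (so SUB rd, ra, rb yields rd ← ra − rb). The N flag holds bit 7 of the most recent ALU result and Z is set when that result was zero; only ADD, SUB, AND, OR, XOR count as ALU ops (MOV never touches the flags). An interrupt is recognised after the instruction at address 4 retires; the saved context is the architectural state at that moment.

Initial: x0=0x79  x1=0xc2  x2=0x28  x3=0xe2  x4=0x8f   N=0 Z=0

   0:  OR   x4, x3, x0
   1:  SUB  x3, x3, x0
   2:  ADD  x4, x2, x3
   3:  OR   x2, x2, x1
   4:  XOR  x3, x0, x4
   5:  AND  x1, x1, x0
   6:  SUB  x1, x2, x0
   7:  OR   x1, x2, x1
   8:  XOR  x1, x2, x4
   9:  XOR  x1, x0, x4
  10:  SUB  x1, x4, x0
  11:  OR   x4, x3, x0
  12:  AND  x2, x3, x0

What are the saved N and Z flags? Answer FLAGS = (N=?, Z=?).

after  0: x0=0x79 x1=0xc2 x2=0x28 x3=0xe2 x4=0xfb  N=1 Z=0
after  1: x0=0x79 x1=0xc2 x2=0x28 x3=0x69 x4=0xfb  N=0 Z=0
after  2: x0=0x79 x1=0xc2 x2=0x28 x3=0x69 x4=0x91  N=1 Z=0
after  3: x0=0x79 x1=0xc2 x2=0xea x3=0x69 x4=0x91  N=1 Z=0
after  4: x0=0x79 x1=0xc2 x2=0xea x3=0xe8 x4=0x91  N=1 Z=0
-- IRQ taken; context saved, return-PC = 5 --

FLAGS = (N=1, Z=0)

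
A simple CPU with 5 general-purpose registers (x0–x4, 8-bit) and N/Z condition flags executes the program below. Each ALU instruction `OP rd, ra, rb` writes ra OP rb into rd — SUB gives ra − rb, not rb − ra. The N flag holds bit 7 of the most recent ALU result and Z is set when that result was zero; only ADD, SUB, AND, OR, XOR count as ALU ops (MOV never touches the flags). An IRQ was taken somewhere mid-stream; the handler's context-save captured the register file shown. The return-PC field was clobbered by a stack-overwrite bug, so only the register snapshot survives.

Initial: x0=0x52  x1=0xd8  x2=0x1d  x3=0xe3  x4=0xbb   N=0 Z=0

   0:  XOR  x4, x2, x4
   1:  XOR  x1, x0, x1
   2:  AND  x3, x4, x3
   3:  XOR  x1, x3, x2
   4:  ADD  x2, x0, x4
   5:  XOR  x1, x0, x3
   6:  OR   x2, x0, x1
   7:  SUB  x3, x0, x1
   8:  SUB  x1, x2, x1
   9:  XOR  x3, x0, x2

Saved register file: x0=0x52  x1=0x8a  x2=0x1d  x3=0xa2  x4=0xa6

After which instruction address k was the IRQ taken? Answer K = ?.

after  0: x0=0x52 x1=0xd8 x2=0x1d x3=0xe3 x4=0xa6  N=1 Z=0
after  1: x0=0x52 x1=0x8a x2=0x1d x3=0xe3 x4=0xa6  N=1 Z=0
after  2: x0=0x52 x1=0x8a x2=0x1d x3=0xa2 x4=0xa6  N=1 Z=0
-- IRQ taken; context saved, return-PC = 3 --

K = 2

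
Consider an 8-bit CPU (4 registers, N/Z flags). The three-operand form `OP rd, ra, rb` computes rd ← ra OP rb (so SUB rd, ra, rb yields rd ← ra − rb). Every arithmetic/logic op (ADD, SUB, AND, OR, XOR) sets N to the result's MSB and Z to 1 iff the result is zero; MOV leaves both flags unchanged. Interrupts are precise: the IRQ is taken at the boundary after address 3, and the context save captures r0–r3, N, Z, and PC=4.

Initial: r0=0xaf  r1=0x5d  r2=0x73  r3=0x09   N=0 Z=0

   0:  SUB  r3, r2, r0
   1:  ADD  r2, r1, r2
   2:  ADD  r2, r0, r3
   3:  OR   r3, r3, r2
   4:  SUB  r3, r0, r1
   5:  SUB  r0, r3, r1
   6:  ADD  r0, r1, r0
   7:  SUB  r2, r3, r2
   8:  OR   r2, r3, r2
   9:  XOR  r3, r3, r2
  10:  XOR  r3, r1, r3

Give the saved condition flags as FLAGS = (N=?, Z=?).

after  0: r0=0xaf r1=0x5d r2=0x73 r3=0xc4  N=1 Z=0
after  1: r0=0xaf r1=0x5d r2=0xd0 r3=0xc4  N=1 Z=0
after  2: r0=0xaf r1=0x5d r2=0x73 r3=0xc4  N=0 Z=0
after  3: r0=0xaf r1=0x5d r2=0x73 r3=0xf7  N=1 Z=0
-- IRQ taken; context saved, return-PC = 4 --

FLAGS = (N=1, Z=0)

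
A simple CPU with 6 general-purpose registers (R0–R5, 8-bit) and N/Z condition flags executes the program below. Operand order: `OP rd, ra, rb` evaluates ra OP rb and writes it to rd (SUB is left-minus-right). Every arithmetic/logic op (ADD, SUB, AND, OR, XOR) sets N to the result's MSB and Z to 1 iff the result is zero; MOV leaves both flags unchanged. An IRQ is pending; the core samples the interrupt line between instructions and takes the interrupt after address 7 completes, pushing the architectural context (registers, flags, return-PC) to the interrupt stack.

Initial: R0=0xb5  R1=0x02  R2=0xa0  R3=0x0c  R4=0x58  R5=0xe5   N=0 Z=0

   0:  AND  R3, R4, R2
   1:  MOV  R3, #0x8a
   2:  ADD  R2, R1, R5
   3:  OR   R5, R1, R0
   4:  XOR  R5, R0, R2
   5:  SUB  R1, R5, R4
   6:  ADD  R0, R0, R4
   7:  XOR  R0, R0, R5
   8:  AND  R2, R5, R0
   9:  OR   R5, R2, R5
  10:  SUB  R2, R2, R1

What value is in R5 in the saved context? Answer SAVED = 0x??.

SAVED = 0x52

after  0: R0=0xb5 R1=0x02 R2=0xa0 R3=0x00 R4=0x58 R5=0xe5  N=0 Z=1
after  1: R0=0xb5 R1=0x02 R2=0xa0 R3=0x8a R4=0x58 R5=0xe5  N=0 Z=1
after  2: R0=0xb5 R1=0x02 R2=0xe7 R3=0x8a R4=0x58 R5=0xe5  N=1 Z=0
after  3: R0=0xb5 R1=0x02 R2=0xe7 R3=0x8a R4=0x58 R5=0xb7  N=1 Z=0
after  4: R0=0xb5 R1=0x02 R2=0xe7 R3=0x8a R4=0x58 R5=0x52  N=0 Z=0
after  5: R0=0xb5 R1=0xfa R2=0xe7 R3=0x8a R4=0x58 R5=0x52  N=1 Z=0
after  6: R0=0x0d R1=0xfa R2=0xe7 R3=0x8a R4=0x58 R5=0x52  N=0 Z=0
after  7: R0=0x5f R1=0xfa R2=0xe7 R3=0x8a R4=0x58 R5=0x52  N=0 Z=0
-- IRQ taken; context saved, return-PC = 8 --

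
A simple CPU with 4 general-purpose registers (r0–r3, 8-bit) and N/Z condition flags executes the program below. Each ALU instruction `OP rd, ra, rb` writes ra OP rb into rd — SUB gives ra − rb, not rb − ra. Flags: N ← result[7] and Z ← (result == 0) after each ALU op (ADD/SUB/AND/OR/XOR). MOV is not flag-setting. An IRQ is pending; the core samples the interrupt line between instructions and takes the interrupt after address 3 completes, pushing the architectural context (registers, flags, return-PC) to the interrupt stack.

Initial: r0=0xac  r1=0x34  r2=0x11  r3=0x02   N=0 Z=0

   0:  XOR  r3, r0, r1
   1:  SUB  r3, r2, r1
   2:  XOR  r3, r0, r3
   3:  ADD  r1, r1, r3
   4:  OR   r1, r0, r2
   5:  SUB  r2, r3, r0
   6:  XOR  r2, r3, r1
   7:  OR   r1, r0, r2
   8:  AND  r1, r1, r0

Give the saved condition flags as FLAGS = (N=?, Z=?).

after  0: r0=0xac r1=0x34 r2=0x11 r3=0x98  N=1 Z=0
after  1: r0=0xac r1=0x34 r2=0x11 r3=0xdd  N=1 Z=0
after  2: r0=0xac r1=0x34 r2=0x11 r3=0x71  N=0 Z=0
after  3: r0=0xac r1=0xa5 r2=0x11 r3=0x71  N=1 Z=0
-- IRQ taken; context saved, return-PC = 4 --

FLAGS = (N=1, Z=0)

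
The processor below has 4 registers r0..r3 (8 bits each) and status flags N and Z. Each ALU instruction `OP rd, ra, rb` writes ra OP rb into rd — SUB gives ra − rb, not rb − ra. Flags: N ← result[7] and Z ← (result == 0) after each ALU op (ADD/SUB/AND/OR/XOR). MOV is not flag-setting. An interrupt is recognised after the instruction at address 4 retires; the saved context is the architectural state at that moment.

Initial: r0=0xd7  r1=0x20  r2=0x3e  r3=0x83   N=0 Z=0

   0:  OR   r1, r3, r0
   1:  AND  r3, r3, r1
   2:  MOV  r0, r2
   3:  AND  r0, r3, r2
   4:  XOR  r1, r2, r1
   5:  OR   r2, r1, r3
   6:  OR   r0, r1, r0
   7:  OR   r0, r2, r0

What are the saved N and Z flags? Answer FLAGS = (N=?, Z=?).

FLAGS = (N=1, Z=0)

after  0: r0=0xd7 r1=0xd7 r2=0x3e r3=0x83  N=1 Z=0
after  1: r0=0xd7 r1=0xd7 r2=0x3e r3=0x83  N=1 Z=0
after  2: r0=0x3e r1=0xd7 r2=0x3e r3=0x83  N=1 Z=0
after  3: r0=0x02 r1=0xd7 r2=0x3e r3=0x83  N=0 Z=0
after  4: r0=0x02 r1=0xe9 r2=0x3e r3=0x83  N=1 Z=0
-- IRQ taken; context saved, return-PC = 5 --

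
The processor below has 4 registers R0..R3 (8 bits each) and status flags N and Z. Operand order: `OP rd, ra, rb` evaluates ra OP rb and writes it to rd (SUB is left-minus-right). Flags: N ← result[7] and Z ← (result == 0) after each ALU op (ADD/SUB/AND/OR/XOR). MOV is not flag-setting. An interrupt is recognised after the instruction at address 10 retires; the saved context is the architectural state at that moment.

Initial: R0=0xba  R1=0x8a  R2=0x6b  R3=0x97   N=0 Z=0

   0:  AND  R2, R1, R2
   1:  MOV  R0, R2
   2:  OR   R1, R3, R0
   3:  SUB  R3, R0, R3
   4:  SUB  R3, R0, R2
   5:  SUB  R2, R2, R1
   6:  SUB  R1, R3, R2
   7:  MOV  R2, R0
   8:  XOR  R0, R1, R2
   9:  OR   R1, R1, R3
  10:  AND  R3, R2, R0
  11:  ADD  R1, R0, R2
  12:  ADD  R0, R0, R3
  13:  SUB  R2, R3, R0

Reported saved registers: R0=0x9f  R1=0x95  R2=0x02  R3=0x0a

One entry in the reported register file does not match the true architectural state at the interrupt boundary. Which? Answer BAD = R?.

after  0: R0=0xba R1=0x8a R2=0x0a R3=0x97  N=0 Z=0
after  1: R0=0x0a R1=0x8a R2=0x0a R3=0x97  N=0 Z=0
after  2: R0=0x0a R1=0x9f R2=0x0a R3=0x97  N=1 Z=0
after  3: R0=0x0a R1=0x9f R2=0x0a R3=0x73  N=0 Z=0
after  4: R0=0x0a R1=0x9f R2=0x0a R3=0x00  N=0 Z=1
after  5: R0=0x0a R1=0x9f R2=0x6b R3=0x00  N=0 Z=0
after  6: R0=0x0a R1=0x95 R2=0x6b R3=0x00  N=1 Z=0
after  7: R0=0x0a R1=0x95 R2=0x0a R3=0x00  N=1 Z=0
after  8: R0=0x9f R1=0x95 R2=0x0a R3=0x00  N=1 Z=0
after  9: R0=0x9f R1=0x95 R2=0x0a R3=0x00  N=1 Z=0
after 10: R0=0x9f R1=0x95 R2=0x0a R3=0x0a  N=0 Z=0
-- IRQ taken; context saved, return-PC = 11 --
mismatch: R2: reported 0x02 vs actual 0x0a

BAD = R2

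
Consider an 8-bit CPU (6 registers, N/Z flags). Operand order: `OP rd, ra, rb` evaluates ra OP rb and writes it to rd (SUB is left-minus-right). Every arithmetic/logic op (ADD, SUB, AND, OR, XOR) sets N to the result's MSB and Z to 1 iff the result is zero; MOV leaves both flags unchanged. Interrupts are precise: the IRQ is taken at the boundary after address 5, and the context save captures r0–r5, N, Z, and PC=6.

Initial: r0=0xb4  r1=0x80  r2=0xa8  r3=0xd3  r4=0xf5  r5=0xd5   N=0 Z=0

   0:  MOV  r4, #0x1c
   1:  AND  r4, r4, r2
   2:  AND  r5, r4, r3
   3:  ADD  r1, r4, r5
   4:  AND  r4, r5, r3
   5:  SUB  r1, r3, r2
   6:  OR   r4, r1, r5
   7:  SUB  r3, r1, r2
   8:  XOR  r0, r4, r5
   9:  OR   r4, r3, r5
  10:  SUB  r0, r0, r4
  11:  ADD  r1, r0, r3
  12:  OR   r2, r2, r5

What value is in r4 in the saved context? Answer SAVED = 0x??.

SAVED = 0x00

after  0: r0=0xb4 r1=0x80 r2=0xa8 r3=0xd3 r4=0x1c r5=0xd5  N=0 Z=0
after  1: r0=0xb4 r1=0x80 r2=0xa8 r3=0xd3 r4=0x08 r5=0xd5  N=0 Z=0
after  2: r0=0xb4 r1=0x80 r2=0xa8 r3=0xd3 r4=0x08 r5=0x00  N=0 Z=1
after  3: r0=0xb4 r1=0x08 r2=0xa8 r3=0xd3 r4=0x08 r5=0x00  N=0 Z=0
after  4: r0=0xb4 r1=0x08 r2=0xa8 r3=0xd3 r4=0x00 r5=0x00  N=0 Z=1
after  5: r0=0xb4 r1=0x2b r2=0xa8 r3=0xd3 r4=0x00 r5=0x00  N=0 Z=0
-- IRQ taken; context saved, return-PC = 6 --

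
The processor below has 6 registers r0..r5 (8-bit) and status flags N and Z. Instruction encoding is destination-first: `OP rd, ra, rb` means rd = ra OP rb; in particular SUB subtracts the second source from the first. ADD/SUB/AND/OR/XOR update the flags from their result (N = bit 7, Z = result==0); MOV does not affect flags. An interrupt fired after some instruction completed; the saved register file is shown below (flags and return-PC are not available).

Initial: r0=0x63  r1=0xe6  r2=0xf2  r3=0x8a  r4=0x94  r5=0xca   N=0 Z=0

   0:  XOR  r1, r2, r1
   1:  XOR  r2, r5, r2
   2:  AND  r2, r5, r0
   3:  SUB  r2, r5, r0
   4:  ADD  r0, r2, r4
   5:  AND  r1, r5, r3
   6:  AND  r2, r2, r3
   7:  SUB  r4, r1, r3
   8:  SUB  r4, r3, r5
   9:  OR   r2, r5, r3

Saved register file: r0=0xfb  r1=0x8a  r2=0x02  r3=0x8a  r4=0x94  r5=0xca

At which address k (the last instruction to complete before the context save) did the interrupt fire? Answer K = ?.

after  0: r0=0x63 r1=0x14 r2=0xf2 r3=0x8a r4=0x94 r5=0xca  N=0 Z=0
after  1: r0=0x63 r1=0x14 r2=0x38 r3=0x8a r4=0x94 r5=0xca  N=0 Z=0
after  2: r0=0x63 r1=0x14 r2=0x42 r3=0x8a r4=0x94 r5=0xca  N=0 Z=0
after  3: r0=0x63 r1=0x14 r2=0x67 r3=0x8a r4=0x94 r5=0xca  N=0 Z=0
after  4: r0=0xfb r1=0x14 r2=0x67 r3=0x8a r4=0x94 r5=0xca  N=1 Z=0
after  5: r0=0xfb r1=0x8a r2=0x67 r3=0x8a r4=0x94 r5=0xca  N=1 Z=0
after  6: r0=0xfb r1=0x8a r2=0x02 r3=0x8a r4=0x94 r5=0xca  N=0 Z=0
-- IRQ taken; context saved, return-PC = 7 --

K = 6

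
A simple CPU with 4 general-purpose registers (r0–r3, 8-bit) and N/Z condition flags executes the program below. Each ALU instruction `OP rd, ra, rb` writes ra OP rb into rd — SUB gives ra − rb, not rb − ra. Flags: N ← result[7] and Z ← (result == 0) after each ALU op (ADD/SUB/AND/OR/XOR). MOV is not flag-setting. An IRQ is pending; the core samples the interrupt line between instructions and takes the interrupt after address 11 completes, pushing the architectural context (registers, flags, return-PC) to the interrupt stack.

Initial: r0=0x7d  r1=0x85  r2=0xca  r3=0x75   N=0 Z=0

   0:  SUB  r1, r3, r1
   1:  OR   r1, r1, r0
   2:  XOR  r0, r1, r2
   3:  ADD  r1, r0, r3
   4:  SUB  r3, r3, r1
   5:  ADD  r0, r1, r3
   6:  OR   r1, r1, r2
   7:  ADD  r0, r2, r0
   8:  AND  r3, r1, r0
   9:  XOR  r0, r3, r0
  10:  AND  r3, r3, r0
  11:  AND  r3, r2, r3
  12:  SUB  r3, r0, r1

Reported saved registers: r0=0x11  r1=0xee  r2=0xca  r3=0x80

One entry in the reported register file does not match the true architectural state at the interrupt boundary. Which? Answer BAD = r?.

BAD = r3

after  0: r0=0x7d r1=0xf0 r2=0xca r3=0x75  N=1 Z=0
after  1: r0=0x7d r1=0xfd r2=0xca r3=0x75  N=1 Z=0
after  2: r0=0x37 r1=0xfd r2=0xca r3=0x75  N=0 Z=0
after  3: r0=0x37 r1=0xac r2=0xca r3=0x75  N=1 Z=0
after  4: r0=0x37 r1=0xac r2=0xca r3=0xc9  N=1 Z=0
after  5: r0=0x75 r1=0xac r2=0xca r3=0xc9  N=0 Z=0
after  6: r0=0x75 r1=0xee r2=0xca r3=0xc9  N=1 Z=0
after  7: r0=0x3f r1=0xee r2=0xca r3=0xc9  N=0 Z=0
after  8: r0=0x3f r1=0xee r2=0xca r3=0x2e  N=0 Z=0
after  9: r0=0x11 r1=0xee r2=0xca r3=0x2e  N=0 Z=0
after 10: r0=0x11 r1=0xee r2=0xca r3=0x00  N=0 Z=1
after 11: r0=0x11 r1=0xee r2=0xca r3=0x00  N=0 Z=1
-- IRQ taken; context saved, return-PC = 12 --
mismatch: r3: reported 0x80 vs actual 0x00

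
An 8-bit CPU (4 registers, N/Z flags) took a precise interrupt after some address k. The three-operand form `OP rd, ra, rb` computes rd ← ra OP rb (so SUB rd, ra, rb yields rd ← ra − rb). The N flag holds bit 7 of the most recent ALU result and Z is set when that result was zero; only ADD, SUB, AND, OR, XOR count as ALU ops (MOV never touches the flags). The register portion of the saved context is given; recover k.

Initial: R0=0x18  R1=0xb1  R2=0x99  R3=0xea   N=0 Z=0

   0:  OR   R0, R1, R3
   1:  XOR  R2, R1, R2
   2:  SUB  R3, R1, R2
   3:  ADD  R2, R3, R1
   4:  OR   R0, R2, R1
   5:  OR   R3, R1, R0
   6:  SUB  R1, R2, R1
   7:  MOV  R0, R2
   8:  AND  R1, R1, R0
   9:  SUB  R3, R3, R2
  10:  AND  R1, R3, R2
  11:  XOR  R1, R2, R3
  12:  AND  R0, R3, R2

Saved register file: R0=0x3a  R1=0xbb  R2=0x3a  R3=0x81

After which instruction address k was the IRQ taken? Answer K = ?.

K = 11

after  0: R0=0xfb R1=0xb1 R2=0x99 R3=0xea  N=1 Z=0
after  1: R0=0xfb R1=0xb1 R2=0x28 R3=0xea  N=0 Z=0
after  2: R0=0xfb R1=0xb1 R2=0x28 R3=0x89  N=1 Z=0
after  3: R0=0xfb R1=0xb1 R2=0x3a R3=0x89  N=0 Z=0
after  4: R0=0xbb R1=0xb1 R2=0x3a R3=0x89  N=1 Z=0
after  5: R0=0xbb R1=0xb1 R2=0x3a R3=0xbb  N=1 Z=0
after  6: R0=0xbb R1=0x89 R2=0x3a R3=0xbb  N=1 Z=0
after  7: R0=0x3a R1=0x89 R2=0x3a R3=0xbb  N=1 Z=0
after  8: R0=0x3a R1=0x08 R2=0x3a R3=0xbb  N=0 Z=0
after  9: R0=0x3a R1=0x08 R2=0x3a R3=0x81  N=1 Z=0
after 10: R0=0x3a R1=0x00 R2=0x3a R3=0x81  N=0 Z=1
after 11: R0=0x3a R1=0xbb R2=0x3a R3=0x81  N=1 Z=0
-- IRQ taken; context saved, return-PC = 12 --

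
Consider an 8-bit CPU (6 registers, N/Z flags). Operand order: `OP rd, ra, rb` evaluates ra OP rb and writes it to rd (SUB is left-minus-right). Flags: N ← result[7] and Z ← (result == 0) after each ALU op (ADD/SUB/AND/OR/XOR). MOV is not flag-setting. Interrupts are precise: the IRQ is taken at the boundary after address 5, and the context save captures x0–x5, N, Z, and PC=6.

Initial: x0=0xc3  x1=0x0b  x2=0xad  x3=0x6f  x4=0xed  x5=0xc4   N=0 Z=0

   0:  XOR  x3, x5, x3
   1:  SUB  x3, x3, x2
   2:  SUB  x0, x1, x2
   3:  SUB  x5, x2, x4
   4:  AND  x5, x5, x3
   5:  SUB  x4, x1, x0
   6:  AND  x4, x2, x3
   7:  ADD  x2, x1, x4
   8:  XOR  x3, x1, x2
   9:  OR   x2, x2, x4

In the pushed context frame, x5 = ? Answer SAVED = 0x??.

SAVED = 0xc0

after  0: x0=0xc3 x1=0x0b x2=0xad x3=0xab x4=0xed x5=0xc4  N=1 Z=0
after  1: x0=0xc3 x1=0x0b x2=0xad x3=0xfe x4=0xed x5=0xc4  N=1 Z=0
after  2: x0=0x5e x1=0x0b x2=0xad x3=0xfe x4=0xed x5=0xc4  N=0 Z=0
after  3: x0=0x5e x1=0x0b x2=0xad x3=0xfe x4=0xed x5=0xc0  N=1 Z=0
after  4: x0=0x5e x1=0x0b x2=0xad x3=0xfe x4=0xed x5=0xc0  N=1 Z=0
after  5: x0=0x5e x1=0x0b x2=0xad x3=0xfe x4=0xad x5=0xc0  N=1 Z=0
-- IRQ taken; context saved, return-PC = 6 --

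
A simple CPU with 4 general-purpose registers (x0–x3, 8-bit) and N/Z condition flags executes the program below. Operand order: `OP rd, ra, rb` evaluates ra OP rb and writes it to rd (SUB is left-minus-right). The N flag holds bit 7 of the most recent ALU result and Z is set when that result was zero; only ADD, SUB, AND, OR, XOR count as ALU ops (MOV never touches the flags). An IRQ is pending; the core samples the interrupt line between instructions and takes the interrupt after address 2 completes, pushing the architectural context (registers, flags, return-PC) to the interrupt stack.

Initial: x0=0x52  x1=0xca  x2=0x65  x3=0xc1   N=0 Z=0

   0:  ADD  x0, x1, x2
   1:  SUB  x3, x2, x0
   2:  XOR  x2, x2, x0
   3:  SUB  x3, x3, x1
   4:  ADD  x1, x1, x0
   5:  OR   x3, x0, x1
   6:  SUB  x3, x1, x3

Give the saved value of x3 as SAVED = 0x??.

after  0: x0=0x2f x1=0xca x2=0x65 x3=0xc1  N=0 Z=0
after  1: x0=0x2f x1=0xca x2=0x65 x3=0x36  N=0 Z=0
after  2: x0=0x2f x1=0xca x2=0x4a x3=0x36  N=0 Z=0
-- IRQ taken; context saved, return-PC = 3 --

SAVED = 0x36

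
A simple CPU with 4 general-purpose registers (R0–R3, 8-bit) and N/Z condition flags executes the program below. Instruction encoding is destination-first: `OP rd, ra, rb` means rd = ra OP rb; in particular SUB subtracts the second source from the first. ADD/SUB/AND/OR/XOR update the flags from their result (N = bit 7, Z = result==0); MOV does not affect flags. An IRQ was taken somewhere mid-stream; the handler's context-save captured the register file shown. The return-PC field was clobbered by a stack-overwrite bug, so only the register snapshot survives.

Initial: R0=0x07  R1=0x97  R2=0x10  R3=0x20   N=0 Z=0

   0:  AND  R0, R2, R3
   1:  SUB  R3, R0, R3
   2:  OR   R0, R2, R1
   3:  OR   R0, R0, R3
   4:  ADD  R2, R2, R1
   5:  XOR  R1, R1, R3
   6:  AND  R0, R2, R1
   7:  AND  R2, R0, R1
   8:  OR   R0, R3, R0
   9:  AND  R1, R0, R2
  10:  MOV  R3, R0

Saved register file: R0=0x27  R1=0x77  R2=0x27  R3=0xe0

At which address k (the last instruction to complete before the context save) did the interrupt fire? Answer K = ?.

after  0: R0=0x00 R1=0x97 R2=0x10 R3=0x20  N=0 Z=1
after  1: R0=0x00 R1=0x97 R2=0x10 R3=0xe0  N=1 Z=0
after  2: R0=0x97 R1=0x97 R2=0x10 R3=0xe0  N=1 Z=0
after  3: R0=0xf7 R1=0x97 R2=0x10 R3=0xe0  N=1 Z=0
after  4: R0=0xf7 R1=0x97 R2=0xa7 R3=0xe0  N=1 Z=0
after  5: R0=0xf7 R1=0x77 R2=0xa7 R3=0xe0  N=0 Z=0
after  6: R0=0x27 R1=0x77 R2=0xa7 R3=0xe0  N=0 Z=0
after  7: R0=0x27 R1=0x77 R2=0x27 R3=0xe0  N=0 Z=0
-- IRQ taken; context saved, return-PC = 8 --

K = 7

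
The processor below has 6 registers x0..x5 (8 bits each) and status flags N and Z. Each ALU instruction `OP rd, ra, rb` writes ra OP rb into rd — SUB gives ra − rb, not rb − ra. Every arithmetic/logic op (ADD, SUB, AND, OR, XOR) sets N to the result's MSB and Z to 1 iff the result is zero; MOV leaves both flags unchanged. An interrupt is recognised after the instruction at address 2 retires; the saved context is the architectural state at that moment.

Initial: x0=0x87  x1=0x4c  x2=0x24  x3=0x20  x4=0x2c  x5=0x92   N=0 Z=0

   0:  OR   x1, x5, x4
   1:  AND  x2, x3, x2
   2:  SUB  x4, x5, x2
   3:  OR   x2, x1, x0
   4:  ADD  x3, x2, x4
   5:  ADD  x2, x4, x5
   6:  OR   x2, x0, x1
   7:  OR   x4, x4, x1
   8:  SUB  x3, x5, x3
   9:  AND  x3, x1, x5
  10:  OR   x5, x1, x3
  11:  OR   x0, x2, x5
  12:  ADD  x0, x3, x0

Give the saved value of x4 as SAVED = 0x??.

SAVED = 0x72

after  0: x0=0x87 x1=0xbe x2=0x24 x3=0x20 x4=0x2c x5=0x92  N=1 Z=0
after  1: x0=0x87 x1=0xbe x2=0x20 x3=0x20 x4=0x2c x5=0x92  N=0 Z=0
after  2: x0=0x87 x1=0xbe x2=0x20 x3=0x20 x4=0x72 x5=0x92  N=0 Z=0
-- IRQ taken; context saved, return-PC = 3 --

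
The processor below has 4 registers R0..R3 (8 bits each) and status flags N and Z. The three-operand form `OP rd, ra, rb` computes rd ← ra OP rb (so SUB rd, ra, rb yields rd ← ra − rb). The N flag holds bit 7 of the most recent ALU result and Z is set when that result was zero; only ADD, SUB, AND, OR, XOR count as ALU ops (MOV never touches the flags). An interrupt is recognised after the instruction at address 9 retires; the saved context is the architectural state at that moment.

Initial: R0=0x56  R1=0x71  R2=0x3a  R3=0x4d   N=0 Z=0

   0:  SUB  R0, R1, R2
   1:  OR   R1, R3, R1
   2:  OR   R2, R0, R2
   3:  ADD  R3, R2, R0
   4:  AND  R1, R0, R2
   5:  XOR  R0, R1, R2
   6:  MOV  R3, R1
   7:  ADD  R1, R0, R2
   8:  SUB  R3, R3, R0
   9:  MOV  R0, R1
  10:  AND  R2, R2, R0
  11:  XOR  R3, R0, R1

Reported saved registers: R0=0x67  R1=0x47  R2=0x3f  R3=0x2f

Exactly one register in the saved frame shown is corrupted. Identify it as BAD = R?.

after  0: R0=0x37 R1=0x71 R2=0x3a R3=0x4d  N=0 Z=0
after  1: R0=0x37 R1=0x7d R2=0x3a R3=0x4d  N=0 Z=0
after  2: R0=0x37 R1=0x7d R2=0x3f R3=0x4d  N=0 Z=0
after  3: R0=0x37 R1=0x7d R2=0x3f R3=0x76  N=0 Z=0
after  4: R0=0x37 R1=0x37 R2=0x3f R3=0x76  N=0 Z=0
after  5: R0=0x08 R1=0x37 R2=0x3f R3=0x76  N=0 Z=0
after  6: R0=0x08 R1=0x37 R2=0x3f R3=0x37  N=0 Z=0
after  7: R0=0x08 R1=0x47 R2=0x3f R3=0x37  N=0 Z=0
after  8: R0=0x08 R1=0x47 R2=0x3f R3=0x2f  N=0 Z=0
after  9: R0=0x47 R1=0x47 R2=0x3f R3=0x2f  N=0 Z=0
-- IRQ taken; context saved, return-PC = 10 --
mismatch: R0: reported 0x67 vs actual 0x47

BAD = R0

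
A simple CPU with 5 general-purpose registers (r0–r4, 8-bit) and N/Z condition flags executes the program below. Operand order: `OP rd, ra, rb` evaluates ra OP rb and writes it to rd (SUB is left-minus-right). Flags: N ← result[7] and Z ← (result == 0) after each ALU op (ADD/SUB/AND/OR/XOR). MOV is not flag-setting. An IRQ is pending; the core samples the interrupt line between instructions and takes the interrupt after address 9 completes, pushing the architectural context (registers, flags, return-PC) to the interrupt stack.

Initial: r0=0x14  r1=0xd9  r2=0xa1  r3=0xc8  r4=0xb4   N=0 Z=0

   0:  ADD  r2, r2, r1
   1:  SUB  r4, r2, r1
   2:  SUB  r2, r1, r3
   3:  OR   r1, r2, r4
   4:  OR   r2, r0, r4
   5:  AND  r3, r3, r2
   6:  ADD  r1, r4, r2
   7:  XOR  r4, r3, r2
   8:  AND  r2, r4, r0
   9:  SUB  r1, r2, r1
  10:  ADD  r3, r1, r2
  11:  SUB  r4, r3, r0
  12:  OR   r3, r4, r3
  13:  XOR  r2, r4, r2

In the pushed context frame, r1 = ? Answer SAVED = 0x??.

SAVED = 0xbe

after  0: r0=0x14 r1=0xd9 r2=0x7a r3=0xc8 r4=0xb4  N=0 Z=0
after  1: r0=0x14 r1=0xd9 r2=0x7a r3=0xc8 r4=0xa1  N=1 Z=0
after  2: r0=0x14 r1=0xd9 r2=0x11 r3=0xc8 r4=0xa1  N=0 Z=0
after  3: r0=0x14 r1=0xb1 r2=0x11 r3=0xc8 r4=0xa1  N=1 Z=0
after  4: r0=0x14 r1=0xb1 r2=0xb5 r3=0xc8 r4=0xa1  N=1 Z=0
after  5: r0=0x14 r1=0xb1 r2=0xb5 r3=0x80 r4=0xa1  N=1 Z=0
after  6: r0=0x14 r1=0x56 r2=0xb5 r3=0x80 r4=0xa1  N=0 Z=0
after  7: r0=0x14 r1=0x56 r2=0xb5 r3=0x80 r4=0x35  N=0 Z=0
after  8: r0=0x14 r1=0x56 r2=0x14 r3=0x80 r4=0x35  N=0 Z=0
after  9: r0=0x14 r1=0xbe r2=0x14 r3=0x80 r4=0x35  N=1 Z=0
-- IRQ taken; context saved, return-PC = 10 --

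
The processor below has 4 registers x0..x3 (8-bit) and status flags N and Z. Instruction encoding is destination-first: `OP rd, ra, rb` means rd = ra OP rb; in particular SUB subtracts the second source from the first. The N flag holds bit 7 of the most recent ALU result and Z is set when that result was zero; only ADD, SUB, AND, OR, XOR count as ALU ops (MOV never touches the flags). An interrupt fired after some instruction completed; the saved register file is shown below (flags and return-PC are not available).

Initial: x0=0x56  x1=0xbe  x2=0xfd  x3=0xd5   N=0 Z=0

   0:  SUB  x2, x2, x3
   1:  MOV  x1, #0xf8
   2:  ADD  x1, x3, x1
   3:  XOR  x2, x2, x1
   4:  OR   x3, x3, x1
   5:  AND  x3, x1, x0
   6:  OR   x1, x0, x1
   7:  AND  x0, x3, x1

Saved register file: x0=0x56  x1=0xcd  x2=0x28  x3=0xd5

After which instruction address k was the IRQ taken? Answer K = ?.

K = 2

after  0: x0=0x56 x1=0xbe x2=0x28 x3=0xd5  N=0 Z=0
after  1: x0=0x56 x1=0xf8 x2=0x28 x3=0xd5  N=0 Z=0
after  2: x0=0x56 x1=0xcd x2=0x28 x3=0xd5  N=1 Z=0
-- IRQ taken; context saved, return-PC = 3 --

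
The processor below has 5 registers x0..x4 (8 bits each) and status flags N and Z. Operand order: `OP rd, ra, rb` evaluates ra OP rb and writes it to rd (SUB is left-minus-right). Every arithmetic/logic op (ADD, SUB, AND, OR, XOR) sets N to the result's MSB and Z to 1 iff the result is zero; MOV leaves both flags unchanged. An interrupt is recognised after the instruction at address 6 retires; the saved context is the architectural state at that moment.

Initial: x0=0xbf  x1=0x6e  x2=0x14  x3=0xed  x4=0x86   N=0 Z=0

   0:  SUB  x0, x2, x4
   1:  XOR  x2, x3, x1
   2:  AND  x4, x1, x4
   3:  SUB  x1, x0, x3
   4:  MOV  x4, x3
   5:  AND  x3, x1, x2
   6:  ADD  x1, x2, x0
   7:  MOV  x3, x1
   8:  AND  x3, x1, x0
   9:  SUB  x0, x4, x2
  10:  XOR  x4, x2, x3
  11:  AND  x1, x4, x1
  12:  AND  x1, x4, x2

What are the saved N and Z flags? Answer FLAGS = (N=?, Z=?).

after  0: x0=0x8e x1=0x6e x2=0x14 x3=0xed x4=0x86  N=1 Z=0
after  1: x0=0x8e x1=0x6e x2=0x83 x3=0xed x4=0x86  N=1 Z=0
after  2: x0=0x8e x1=0x6e x2=0x83 x3=0xed x4=0x06  N=0 Z=0
after  3: x0=0x8e x1=0xa1 x2=0x83 x3=0xed x4=0x06  N=1 Z=0
after  4: x0=0x8e x1=0xa1 x2=0x83 x3=0xed x4=0xed  N=1 Z=0
after  5: x0=0x8e x1=0xa1 x2=0x83 x3=0x81 x4=0xed  N=1 Z=0
after  6: x0=0x8e x1=0x11 x2=0x83 x3=0x81 x4=0xed  N=0 Z=0
-- IRQ taken; context saved, return-PC = 7 --

FLAGS = (N=0, Z=0)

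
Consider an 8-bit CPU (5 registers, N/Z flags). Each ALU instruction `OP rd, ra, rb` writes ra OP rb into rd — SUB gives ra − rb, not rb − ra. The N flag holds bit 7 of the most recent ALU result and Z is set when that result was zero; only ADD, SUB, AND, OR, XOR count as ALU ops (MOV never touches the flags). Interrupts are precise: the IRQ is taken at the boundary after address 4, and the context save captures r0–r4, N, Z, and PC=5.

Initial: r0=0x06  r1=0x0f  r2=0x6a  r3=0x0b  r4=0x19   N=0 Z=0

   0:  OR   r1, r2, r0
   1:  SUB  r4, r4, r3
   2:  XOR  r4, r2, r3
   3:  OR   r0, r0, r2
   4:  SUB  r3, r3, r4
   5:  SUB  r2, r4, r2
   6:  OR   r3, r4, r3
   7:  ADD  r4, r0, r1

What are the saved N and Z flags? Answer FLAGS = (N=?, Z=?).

FLAGS = (N=1, Z=0)

after  0: r0=0x06 r1=0x6e r2=0x6a r3=0x0b r4=0x19  N=0 Z=0
after  1: r0=0x06 r1=0x6e r2=0x6a r3=0x0b r4=0x0e  N=0 Z=0
after  2: r0=0x06 r1=0x6e r2=0x6a r3=0x0b r4=0x61  N=0 Z=0
after  3: r0=0x6e r1=0x6e r2=0x6a r3=0x0b r4=0x61  N=0 Z=0
after  4: r0=0x6e r1=0x6e r2=0x6a r3=0xaa r4=0x61  N=1 Z=0
-- IRQ taken; context saved, return-PC = 5 --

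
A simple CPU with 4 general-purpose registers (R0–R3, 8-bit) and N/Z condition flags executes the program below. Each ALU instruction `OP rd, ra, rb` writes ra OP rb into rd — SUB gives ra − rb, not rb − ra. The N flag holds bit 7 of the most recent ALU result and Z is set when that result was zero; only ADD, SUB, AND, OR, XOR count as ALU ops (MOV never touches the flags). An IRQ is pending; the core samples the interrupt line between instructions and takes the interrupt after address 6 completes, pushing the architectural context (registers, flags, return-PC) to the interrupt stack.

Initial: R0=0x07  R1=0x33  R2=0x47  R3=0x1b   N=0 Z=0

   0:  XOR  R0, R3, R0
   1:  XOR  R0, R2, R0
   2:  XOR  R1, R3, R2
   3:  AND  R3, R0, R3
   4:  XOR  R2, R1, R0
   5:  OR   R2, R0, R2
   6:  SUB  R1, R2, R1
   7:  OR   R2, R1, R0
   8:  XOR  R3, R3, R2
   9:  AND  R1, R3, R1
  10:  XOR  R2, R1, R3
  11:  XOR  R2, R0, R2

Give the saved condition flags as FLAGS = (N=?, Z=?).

FLAGS = (N=0, Z=0)

after  0: R0=0x1c R1=0x33 R2=0x47 R3=0x1b  N=0 Z=0
after  1: R0=0x5b R1=0x33 R2=0x47 R3=0x1b  N=0 Z=0
after  2: R0=0x5b R1=0x5c R2=0x47 R3=0x1b  N=0 Z=0
after  3: R0=0x5b R1=0x5c R2=0x47 R3=0x1b  N=0 Z=0
after  4: R0=0x5b R1=0x5c R2=0x07 R3=0x1b  N=0 Z=0
after  5: R0=0x5b R1=0x5c R2=0x5f R3=0x1b  N=0 Z=0
after  6: R0=0x5b R1=0x03 R2=0x5f R3=0x1b  N=0 Z=0
-- IRQ taken; context saved, return-PC = 7 --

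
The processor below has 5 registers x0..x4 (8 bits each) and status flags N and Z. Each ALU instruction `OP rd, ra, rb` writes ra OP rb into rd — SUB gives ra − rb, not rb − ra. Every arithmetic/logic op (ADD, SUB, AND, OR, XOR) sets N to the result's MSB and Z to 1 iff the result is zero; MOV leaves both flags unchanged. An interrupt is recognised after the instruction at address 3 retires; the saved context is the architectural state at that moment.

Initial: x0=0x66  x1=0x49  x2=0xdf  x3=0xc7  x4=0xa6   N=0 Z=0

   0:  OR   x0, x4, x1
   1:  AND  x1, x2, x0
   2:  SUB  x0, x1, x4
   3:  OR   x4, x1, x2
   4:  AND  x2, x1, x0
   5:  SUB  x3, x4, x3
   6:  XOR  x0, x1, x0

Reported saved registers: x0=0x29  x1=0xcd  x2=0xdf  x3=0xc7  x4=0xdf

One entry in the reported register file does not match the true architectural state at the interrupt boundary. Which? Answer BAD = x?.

BAD = x1

after  0: x0=0xef x1=0x49 x2=0xdf x3=0xc7 x4=0xa6  N=1 Z=0
after  1: x0=0xef x1=0xcf x2=0xdf x3=0xc7 x4=0xa6  N=1 Z=0
after  2: x0=0x29 x1=0xcf x2=0xdf x3=0xc7 x4=0xa6  N=0 Z=0
after  3: x0=0x29 x1=0xcf x2=0xdf x3=0xc7 x4=0xdf  N=1 Z=0
-- IRQ taken; context saved, return-PC = 4 --
mismatch: x1: reported 0xcd vs actual 0xcf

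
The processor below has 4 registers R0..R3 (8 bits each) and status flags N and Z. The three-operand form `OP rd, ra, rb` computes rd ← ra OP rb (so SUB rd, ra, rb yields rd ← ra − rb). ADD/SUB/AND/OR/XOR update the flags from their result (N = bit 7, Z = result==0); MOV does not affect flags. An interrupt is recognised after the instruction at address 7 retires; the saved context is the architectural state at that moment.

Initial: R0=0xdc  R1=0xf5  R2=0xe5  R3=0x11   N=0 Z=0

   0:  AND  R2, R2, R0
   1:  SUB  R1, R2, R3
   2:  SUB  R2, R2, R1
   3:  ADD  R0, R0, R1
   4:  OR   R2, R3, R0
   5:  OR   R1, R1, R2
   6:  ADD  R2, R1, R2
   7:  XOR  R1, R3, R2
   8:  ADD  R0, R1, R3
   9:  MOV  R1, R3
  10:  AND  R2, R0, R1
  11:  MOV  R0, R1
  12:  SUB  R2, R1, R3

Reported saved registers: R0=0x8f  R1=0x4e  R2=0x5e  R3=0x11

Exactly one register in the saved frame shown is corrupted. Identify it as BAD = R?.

BAD = R1

after  0: R0=0xdc R1=0xf5 R2=0xc4 R3=0x11  N=1 Z=0
after  1: R0=0xdc R1=0xb3 R2=0xc4 R3=0x11  N=1 Z=0
after  2: R0=0xdc R1=0xb3 R2=0x11 R3=0x11  N=0 Z=0
after  3: R0=0x8f R1=0xb3 R2=0x11 R3=0x11  N=1 Z=0
after  4: R0=0x8f R1=0xb3 R2=0x9f R3=0x11  N=1 Z=0
after  5: R0=0x8f R1=0xbf R2=0x9f R3=0x11  N=1 Z=0
after  6: R0=0x8f R1=0xbf R2=0x5e R3=0x11  N=0 Z=0
after  7: R0=0x8f R1=0x4f R2=0x5e R3=0x11  N=0 Z=0
-- IRQ taken; context saved, return-PC = 8 --
mismatch: R1: reported 0x4e vs actual 0x4f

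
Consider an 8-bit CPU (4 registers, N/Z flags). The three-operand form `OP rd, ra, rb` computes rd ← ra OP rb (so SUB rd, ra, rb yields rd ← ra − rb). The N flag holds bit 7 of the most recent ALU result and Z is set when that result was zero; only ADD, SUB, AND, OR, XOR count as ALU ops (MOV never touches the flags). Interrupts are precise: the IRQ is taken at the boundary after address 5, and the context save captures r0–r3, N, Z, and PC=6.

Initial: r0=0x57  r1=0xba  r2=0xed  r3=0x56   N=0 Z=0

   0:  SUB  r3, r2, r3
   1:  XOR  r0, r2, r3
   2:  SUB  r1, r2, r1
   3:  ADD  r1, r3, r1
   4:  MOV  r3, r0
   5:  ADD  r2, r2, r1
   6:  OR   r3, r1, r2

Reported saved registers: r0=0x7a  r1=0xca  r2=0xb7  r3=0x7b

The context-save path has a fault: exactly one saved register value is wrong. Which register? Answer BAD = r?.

BAD = r3

after  0: r0=0x57 r1=0xba r2=0xed r3=0x97  N=1 Z=0
after  1: r0=0x7a r1=0xba r2=0xed r3=0x97  N=0 Z=0
after  2: r0=0x7a r1=0x33 r2=0xed r3=0x97  N=0 Z=0
after  3: r0=0x7a r1=0xca r2=0xed r3=0x97  N=1 Z=0
after  4: r0=0x7a r1=0xca r2=0xed r3=0x7a  N=1 Z=0
after  5: r0=0x7a r1=0xca r2=0xb7 r3=0x7a  N=1 Z=0
-- IRQ taken; context saved, return-PC = 6 --
mismatch: r3: reported 0x7b vs actual 0x7a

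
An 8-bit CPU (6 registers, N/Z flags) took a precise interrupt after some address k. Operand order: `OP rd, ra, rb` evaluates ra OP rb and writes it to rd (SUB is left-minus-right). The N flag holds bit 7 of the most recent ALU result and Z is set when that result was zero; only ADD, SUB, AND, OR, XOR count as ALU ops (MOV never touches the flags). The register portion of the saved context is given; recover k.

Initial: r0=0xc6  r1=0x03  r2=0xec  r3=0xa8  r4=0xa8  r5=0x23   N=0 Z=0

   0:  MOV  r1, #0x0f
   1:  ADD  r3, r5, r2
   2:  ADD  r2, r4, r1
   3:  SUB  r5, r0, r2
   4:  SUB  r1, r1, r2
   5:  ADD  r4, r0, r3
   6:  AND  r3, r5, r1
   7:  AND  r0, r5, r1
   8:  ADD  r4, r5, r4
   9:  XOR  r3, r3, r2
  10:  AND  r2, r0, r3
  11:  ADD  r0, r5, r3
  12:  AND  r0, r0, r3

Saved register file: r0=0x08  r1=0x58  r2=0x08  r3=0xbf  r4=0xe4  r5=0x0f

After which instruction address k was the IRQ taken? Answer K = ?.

K = 10

after  0: r0=0xc6 r1=0x0f r2=0xec r3=0xa8 r4=0xa8 r5=0x23  N=0 Z=0
after  1: r0=0xc6 r1=0x0f r2=0xec r3=0x0f r4=0xa8 r5=0x23  N=0 Z=0
after  2: r0=0xc6 r1=0x0f r2=0xb7 r3=0x0f r4=0xa8 r5=0x23  N=1 Z=0
after  3: r0=0xc6 r1=0x0f r2=0xb7 r3=0x0f r4=0xa8 r5=0x0f  N=0 Z=0
after  4: r0=0xc6 r1=0x58 r2=0xb7 r3=0x0f r4=0xa8 r5=0x0f  N=0 Z=0
after  5: r0=0xc6 r1=0x58 r2=0xb7 r3=0x0f r4=0xd5 r5=0x0f  N=1 Z=0
after  6: r0=0xc6 r1=0x58 r2=0xb7 r3=0x08 r4=0xd5 r5=0x0f  N=0 Z=0
after  7: r0=0x08 r1=0x58 r2=0xb7 r3=0x08 r4=0xd5 r5=0x0f  N=0 Z=0
after  8: r0=0x08 r1=0x58 r2=0xb7 r3=0x08 r4=0xe4 r5=0x0f  N=1 Z=0
after  9: r0=0x08 r1=0x58 r2=0xb7 r3=0xbf r4=0xe4 r5=0x0f  N=1 Z=0
after 10: r0=0x08 r1=0x58 r2=0x08 r3=0xbf r4=0xe4 r5=0x0f  N=0 Z=0
-- IRQ taken; context saved, return-PC = 11 --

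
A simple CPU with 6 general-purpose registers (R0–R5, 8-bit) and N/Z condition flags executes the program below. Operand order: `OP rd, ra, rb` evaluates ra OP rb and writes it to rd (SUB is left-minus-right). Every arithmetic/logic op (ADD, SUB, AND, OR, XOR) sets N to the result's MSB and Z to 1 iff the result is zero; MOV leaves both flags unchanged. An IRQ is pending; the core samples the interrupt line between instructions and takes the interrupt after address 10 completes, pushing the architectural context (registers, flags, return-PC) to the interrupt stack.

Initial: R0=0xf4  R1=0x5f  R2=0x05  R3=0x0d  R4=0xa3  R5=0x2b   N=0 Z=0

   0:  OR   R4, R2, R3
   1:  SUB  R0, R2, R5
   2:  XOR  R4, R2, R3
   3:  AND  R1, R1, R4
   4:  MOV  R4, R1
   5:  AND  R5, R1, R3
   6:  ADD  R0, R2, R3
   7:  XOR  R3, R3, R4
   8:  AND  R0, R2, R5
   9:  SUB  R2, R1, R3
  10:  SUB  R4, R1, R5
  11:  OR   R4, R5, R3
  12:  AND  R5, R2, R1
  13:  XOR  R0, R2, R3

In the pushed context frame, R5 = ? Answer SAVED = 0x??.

SAVED = 0x08

after  0: R0=0xf4 R1=0x5f R2=0x05 R3=0x0d R4=0x0d R5=0x2b  N=0 Z=0
after  1: R0=0xda R1=0x5f R2=0x05 R3=0x0d R4=0x0d R5=0x2b  N=1 Z=0
after  2: R0=0xda R1=0x5f R2=0x05 R3=0x0d R4=0x08 R5=0x2b  N=0 Z=0
after  3: R0=0xda R1=0x08 R2=0x05 R3=0x0d R4=0x08 R5=0x2b  N=0 Z=0
after  4: R0=0xda R1=0x08 R2=0x05 R3=0x0d R4=0x08 R5=0x2b  N=0 Z=0
after  5: R0=0xda R1=0x08 R2=0x05 R3=0x0d R4=0x08 R5=0x08  N=0 Z=0
after  6: R0=0x12 R1=0x08 R2=0x05 R3=0x0d R4=0x08 R5=0x08  N=0 Z=0
after  7: R0=0x12 R1=0x08 R2=0x05 R3=0x05 R4=0x08 R5=0x08  N=0 Z=0
after  8: R0=0x00 R1=0x08 R2=0x05 R3=0x05 R4=0x08 R5=0x08  N=0 Z=1
after  9: R0=0x00 R1=0x08 R2=0x03 R3=0x05 R4=0x08 R5=0x08  N=0 Z=0
after 10: R0=0x00 R1=0x08 R2=0x03 R3=0x05 R4=0x00 R5=0x08  N=0 Z=1
-- IRQ taken; context saved, return-PC = 11 --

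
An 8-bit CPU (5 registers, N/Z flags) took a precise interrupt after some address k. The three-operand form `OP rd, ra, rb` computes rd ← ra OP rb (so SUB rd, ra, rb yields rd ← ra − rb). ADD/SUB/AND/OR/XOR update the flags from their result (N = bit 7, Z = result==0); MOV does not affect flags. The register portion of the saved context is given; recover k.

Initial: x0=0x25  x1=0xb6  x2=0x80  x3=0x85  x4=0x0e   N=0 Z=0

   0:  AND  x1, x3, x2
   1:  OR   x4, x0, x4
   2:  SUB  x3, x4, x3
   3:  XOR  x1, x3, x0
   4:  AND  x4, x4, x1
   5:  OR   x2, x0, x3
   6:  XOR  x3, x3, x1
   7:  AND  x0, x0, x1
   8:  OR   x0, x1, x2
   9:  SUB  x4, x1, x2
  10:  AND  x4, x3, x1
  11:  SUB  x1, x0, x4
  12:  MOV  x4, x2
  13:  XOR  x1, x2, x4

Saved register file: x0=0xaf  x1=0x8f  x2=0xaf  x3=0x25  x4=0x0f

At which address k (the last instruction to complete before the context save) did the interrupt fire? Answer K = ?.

K = 8

after  0: x0=0x25 x1=0x80 x2=0x80 x3=0x85 x4=0x0e  N=1 Z=0
after  1: x0=0x25 x1=0x80 x2=0x80 x3=0x85 x4=0x2f  N=0 Z=0
after  2: x0=0x25 x1=0x80 x2=0x80 x3=0xaa x4=0x2f  N=1 Z=0
after  3: x0=0x25 x1=0x8f x2=0x80 x3=0xaa x4=0x2f  N=1 Z=0
after  4: x0=0x25 x1=0x8f x2=0x80 x3=0xaa x4=0x0f  N=0 Z=0
after  5: x0=0x25 x1=0x8f x2=0xaf x3=0xaa x4=0x0f  N=1 Z=0
after  6: x0=0x25 x1=0x8f x2=0xaf x3=0x25 x4=0x0f  N=0 Z=0
after  7: x0=0x05 x1=0x8f x2=0xaf x3=0x25 x4=0x0f  N=0 Z=0
after  8: x0=0xaf x1=0x8f x2=0xaf x3=0x25 x4=0x0f  N=1 Z=0
-- IRQ taken; context saved, return-PC = 9 --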